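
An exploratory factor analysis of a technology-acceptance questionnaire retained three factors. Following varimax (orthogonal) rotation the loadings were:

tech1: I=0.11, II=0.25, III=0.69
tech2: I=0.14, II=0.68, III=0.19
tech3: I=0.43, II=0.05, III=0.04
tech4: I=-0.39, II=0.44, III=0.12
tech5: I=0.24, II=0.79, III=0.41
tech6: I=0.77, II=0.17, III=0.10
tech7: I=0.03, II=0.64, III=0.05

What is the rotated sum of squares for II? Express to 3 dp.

1.784

SS loadings for II = 0.25² + 0.68² + 0.05² + 0.44² + 0.79² + 0.17² + 0.64² = 0.0625 + 0.4624 + 0.0025 + 0.1936 + 0.6241 + 0.0289 + 0.4096 = 1.7836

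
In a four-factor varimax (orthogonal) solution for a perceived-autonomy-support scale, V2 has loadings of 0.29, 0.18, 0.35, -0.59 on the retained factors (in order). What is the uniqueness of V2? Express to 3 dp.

h² = 0.29² + 0.18² + 0.35² + (-0.59)² = 0.0841 + 0.0324 + 0.1225 + 0.3481 = 0.5871
Uniqueness u² = 1 − h² = 1 − 0.5871 = 0.4129

0.413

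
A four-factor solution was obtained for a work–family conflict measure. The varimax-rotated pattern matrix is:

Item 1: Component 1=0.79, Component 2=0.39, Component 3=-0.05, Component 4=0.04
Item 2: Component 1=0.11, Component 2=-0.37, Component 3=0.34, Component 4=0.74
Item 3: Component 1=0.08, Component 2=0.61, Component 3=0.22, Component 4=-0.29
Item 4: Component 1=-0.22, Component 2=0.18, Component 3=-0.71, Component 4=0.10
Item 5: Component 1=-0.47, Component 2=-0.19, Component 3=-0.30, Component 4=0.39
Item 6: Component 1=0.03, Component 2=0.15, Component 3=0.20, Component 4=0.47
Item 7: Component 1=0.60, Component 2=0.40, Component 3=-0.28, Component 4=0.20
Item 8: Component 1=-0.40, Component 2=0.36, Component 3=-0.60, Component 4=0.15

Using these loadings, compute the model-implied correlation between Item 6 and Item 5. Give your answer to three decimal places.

r̂ = Σ λ_i·λ_j across factors = (0.03)(-0.47) + (0.15)(-0.19) + (0.20)(-0.30) + (0.47)(0.39)
  = -0.0141 -0.0285 -0.0600 +0.1833 = 0.0807

0.081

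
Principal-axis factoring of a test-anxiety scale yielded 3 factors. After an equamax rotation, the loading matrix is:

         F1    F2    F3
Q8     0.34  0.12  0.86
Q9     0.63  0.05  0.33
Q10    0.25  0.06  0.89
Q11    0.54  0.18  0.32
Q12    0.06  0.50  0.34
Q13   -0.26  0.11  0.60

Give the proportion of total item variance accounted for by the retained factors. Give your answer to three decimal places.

SS loadings by factor: 0.9378, 0.3150, 2.2186; total = 3.4714.
Total variance with 6 standardized items is 6, so the solution explains 3.4714/6 = 0.5786.

0.579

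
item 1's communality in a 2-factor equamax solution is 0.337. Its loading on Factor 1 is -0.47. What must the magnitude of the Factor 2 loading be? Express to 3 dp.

0.341

Under orthogonal rotation h² = Σλ², so λ_Factor 2² = h² − (0.2209) = 0.337 − 0.2209 = 0.1161.
|λ| = √0.1161 = 0.3407.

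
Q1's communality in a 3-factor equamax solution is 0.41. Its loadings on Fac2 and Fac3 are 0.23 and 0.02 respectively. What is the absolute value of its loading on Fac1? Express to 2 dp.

Under orthogonal rotation h² = Σλ², so λ_Fac1² = h² − (0.0533) = 0.41 − 0.0533 = 0.3567.
|λ| = √0.3567 = 0.5972.

0.60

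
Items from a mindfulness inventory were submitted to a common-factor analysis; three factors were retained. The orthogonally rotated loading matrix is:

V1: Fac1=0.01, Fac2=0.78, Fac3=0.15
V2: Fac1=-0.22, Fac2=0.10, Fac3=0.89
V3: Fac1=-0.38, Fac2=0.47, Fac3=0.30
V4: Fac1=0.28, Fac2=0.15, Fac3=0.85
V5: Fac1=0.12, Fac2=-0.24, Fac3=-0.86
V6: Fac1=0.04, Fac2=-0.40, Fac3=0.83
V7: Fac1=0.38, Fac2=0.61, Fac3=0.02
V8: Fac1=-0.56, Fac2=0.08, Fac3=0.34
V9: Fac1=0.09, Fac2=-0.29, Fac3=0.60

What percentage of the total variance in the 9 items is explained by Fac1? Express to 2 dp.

SS loadings for Fac1 = 0.01² + (-0.22)² + (-0.38)² + 0.28² + 0.12² + 0.04² + 0.38² + (-0.56)² + 0.09² = 0.7534
With 9 standardized items, total variance = 9. Proportion = 0.7534/9 = 0.0837 → 8.37%.

8.37%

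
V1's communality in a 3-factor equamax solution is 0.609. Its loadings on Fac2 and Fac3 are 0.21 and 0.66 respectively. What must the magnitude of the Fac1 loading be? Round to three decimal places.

0.360

Under orthogonal rotation h² = Σλ², so λ_Fac1² = h² − (0.4797) = 0.609 − 0.4797 = 0.1293.
|λ| = √0.1293 = 0.3596.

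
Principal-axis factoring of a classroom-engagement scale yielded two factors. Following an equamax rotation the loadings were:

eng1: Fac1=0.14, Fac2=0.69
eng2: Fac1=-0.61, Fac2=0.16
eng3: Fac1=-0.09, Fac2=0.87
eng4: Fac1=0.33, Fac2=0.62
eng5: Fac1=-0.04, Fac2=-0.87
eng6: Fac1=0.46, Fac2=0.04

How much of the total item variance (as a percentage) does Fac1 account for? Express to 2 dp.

12.03%

SS loadings for Fac1 = 0.14² + (-0.61)² + (-0.09)² + 0.33² + (-0.04)² + 0.46² = 0.7219
With 6 standardized items, total variance = 6. Proportion = 0.7219/6 = 0.1203 → 12.03%.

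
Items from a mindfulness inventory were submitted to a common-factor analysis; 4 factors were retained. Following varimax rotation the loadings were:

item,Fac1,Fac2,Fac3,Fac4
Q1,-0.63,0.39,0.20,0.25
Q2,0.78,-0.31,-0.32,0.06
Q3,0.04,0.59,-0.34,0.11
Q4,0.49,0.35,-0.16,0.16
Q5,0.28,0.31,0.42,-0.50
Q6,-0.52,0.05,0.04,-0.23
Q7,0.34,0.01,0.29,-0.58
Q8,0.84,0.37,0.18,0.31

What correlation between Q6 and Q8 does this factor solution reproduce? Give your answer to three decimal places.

r̂ = Σ λ_i·λ_j across factors = (-0.52)(0.84) + (0.05)(0.37) + (0.04)(0.18) + (-0.23)(0.31)
  = -0.4368 +0.0185 +0.0072 -0.0713 = -0.4824

-0.482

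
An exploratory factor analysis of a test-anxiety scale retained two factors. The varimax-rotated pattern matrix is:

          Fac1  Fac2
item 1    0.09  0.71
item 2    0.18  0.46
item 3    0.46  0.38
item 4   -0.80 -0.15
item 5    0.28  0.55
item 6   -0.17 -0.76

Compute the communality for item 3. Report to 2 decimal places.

0.36

h² = 0.46² + 0.38² = 0.2116 + 0.1444 = 0.3560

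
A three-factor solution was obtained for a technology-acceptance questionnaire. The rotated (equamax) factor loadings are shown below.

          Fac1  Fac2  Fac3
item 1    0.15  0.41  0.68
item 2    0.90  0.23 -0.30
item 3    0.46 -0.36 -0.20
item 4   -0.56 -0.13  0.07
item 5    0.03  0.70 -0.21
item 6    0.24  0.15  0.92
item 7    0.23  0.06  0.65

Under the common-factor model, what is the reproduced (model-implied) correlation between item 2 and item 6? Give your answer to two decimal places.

r̂ = Σ λ_i·λ_j across factors = (0.90)(0.24) + (0.23)(0.15) + (-0.30)(0.92)
  = +0.2160 +0.0345 -0.2760 = -0.0255

-0.03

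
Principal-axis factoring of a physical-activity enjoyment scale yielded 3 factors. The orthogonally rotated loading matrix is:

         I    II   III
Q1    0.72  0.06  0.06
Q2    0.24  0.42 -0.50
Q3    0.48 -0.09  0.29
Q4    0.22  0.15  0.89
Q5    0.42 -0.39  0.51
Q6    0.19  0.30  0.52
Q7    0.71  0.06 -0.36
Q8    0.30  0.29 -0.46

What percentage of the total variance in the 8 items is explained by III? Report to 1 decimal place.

25.0%

SS loadings for III = 0.06² + (-0.50)² + 0.29² + 0.89² + 0.51² + 0.52² + (-0.36)² + (-0.46)² = 2.0015
With 8 standardized items, total variance = 8. Proportion = 2.0015/8 = 0.2502 → 25.02%.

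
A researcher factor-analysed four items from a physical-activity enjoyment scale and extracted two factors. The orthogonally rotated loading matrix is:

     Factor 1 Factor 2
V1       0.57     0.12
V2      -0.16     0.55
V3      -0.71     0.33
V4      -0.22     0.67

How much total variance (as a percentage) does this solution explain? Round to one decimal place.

Communalities: 0.3393, 0.3281, 0.6130, 0.4973; Σh² = 1.7777.
Total variance with 4 standardized items is 4, so the solution explains 1.7777/4 = 0.4444 = 44.44%.

44.4%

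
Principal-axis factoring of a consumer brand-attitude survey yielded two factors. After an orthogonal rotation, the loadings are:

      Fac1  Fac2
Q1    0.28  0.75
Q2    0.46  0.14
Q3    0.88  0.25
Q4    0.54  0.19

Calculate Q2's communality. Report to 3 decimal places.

0.231

h² = 0.46² + 0.14² = 0.2116 + 0.0196 = 0.2312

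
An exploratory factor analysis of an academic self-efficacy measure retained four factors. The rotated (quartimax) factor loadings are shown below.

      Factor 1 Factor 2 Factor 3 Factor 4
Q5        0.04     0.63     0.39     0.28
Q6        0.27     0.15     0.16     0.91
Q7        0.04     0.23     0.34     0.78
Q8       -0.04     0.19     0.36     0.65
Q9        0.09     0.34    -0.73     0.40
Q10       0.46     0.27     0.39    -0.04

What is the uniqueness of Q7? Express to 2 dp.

h² = 0.04² + 0.23² + 0.34² + 0.78² = 0.0016 + 0.0529 + 0.1156 + 0.6084 = 0.7785
Uniqueness u² = 1 − h² = 1 − 0.7785 = 0.2215

0.22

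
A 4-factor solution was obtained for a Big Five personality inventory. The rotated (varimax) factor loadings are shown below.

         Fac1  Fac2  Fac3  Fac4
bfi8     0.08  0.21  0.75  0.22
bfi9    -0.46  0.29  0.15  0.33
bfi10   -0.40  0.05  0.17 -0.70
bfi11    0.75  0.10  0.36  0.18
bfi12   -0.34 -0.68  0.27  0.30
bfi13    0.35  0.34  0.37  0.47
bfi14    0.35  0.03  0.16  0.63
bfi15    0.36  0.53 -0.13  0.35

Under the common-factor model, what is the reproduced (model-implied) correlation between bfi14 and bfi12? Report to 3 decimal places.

0.093

r̂ = Σ λ_i·λ_j across factors = (0.35)(-0.34) + (0.03)(-0.68) + (0.16)(0.27) + (0.63)(0.30)
  = -0.1190 -0.0204 +0.0432 +0.1890 = 0.0928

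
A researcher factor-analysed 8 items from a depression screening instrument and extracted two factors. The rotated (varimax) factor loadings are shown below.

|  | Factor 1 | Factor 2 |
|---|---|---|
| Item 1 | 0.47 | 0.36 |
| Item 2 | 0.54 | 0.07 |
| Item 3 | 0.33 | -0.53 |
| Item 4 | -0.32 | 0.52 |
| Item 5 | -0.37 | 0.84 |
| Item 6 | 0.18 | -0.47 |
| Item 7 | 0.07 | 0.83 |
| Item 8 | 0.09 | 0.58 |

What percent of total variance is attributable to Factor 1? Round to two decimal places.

11.33%

SS loadings for Factor 1 = 0.47² + 0.54² + 0.33² + (-0.32)² + (-0.37)² + 0.18² + 0.07² + 0.09² = 0.9061
With 8 standardized items, total variance = 8. Proportion = 0.9061/8 = 0.1133 → 11.33%.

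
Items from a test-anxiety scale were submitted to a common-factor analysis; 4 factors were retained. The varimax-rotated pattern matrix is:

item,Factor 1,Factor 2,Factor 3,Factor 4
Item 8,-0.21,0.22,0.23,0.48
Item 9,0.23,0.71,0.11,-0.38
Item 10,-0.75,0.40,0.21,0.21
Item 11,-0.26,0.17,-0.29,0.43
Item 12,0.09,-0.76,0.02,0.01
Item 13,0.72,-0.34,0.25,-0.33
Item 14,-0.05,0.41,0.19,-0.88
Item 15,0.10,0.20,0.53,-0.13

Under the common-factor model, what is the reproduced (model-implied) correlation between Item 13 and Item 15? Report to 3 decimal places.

0.179

r̂ = Σ λ_i·λ_j across factors = (0.72)(0.10) + (-0.34)(0.20) + (0.25)(0.53) + (-0.33)(-0.13)
  = +0.0720 -0.0680 +0.1325 +0.0429 = 0.1794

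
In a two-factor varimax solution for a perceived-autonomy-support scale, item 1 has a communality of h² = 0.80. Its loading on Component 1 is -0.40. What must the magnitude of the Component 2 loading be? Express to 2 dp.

0.80

Under orthogonal rotation h² = Σλ², so λ_Component 2² = h² − (0.1600) = 0.80 − 0.1600 = 0.6400.
|λ| = √0.6400 = 0.8000.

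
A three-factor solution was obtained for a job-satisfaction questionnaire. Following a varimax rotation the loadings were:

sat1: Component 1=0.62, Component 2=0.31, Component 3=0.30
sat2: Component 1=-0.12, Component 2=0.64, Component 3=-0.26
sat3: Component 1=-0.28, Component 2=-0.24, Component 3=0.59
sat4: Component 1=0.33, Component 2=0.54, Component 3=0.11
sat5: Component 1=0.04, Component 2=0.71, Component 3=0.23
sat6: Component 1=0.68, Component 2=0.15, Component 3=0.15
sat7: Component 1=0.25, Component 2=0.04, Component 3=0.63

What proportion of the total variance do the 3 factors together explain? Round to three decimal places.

0.498

SS loadings by factor: 1.1126, 1.3831, 0.9901; total = 3.4858.
Total variance with 7 standardized items is 7, so the solution explains 3.4858/7 = 0.4980.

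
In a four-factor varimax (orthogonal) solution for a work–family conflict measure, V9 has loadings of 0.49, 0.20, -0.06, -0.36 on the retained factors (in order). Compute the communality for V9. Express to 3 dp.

h² = 0.49² + 0.20² + (-0.06)² + (-0.36)² = 0.2401 + 0.0400 + 0.0036 + 0.1296 = 0.4133

0.413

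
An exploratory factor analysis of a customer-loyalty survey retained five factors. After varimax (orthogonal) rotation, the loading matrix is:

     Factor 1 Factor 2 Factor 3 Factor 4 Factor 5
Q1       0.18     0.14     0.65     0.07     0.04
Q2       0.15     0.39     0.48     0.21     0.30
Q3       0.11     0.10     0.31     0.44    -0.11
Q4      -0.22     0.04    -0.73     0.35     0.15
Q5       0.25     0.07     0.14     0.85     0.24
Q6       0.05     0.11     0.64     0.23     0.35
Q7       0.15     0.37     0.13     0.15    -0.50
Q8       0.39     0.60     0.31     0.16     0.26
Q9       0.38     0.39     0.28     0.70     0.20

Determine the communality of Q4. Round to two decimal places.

h² = (-0.22)² + 0.04² + (-0.73)² + 0.35² + 0.15² = 0.0484 + 0.0016 + 0.5329 + 0.1225 + 0.0225 = 0.7279

0.73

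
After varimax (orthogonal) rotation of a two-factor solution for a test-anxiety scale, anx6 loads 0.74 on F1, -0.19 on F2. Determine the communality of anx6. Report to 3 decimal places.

h² = 0.74² + (-0.19)² = 0.5476 + 0.0361 = 0.5837

0.584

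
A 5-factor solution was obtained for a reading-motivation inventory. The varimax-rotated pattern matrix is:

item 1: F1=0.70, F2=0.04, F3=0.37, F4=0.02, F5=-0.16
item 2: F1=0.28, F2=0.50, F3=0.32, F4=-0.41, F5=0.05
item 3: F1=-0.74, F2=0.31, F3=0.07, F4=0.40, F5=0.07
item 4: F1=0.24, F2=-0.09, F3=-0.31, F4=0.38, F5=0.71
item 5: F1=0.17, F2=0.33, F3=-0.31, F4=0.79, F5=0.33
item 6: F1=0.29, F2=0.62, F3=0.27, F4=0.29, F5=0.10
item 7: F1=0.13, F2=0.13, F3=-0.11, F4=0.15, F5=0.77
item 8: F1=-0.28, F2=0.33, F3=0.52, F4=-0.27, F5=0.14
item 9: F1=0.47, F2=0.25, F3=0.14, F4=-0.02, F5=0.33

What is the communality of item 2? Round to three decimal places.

h² = 0.28² + 0.50² + 0.32² + (-0.41)² + 0.05² = 0.0784 + 0.2500 + 0.1024 + 0.1681 + 0.0025 = 0.6014

0.601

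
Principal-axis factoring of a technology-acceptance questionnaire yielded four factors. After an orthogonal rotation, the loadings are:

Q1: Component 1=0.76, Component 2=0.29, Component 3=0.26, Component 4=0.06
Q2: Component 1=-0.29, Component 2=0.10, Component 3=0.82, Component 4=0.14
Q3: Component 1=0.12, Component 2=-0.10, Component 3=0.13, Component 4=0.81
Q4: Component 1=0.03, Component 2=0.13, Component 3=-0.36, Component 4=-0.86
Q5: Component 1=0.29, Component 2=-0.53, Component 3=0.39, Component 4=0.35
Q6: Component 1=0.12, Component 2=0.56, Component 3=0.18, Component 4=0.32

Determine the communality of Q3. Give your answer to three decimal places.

h² = 0.12² + (-0.10)² + 0.13² + 0.81² = 0.0144 + 0.0100 + 0.0169 + 0.6561 = 0.6974

0.697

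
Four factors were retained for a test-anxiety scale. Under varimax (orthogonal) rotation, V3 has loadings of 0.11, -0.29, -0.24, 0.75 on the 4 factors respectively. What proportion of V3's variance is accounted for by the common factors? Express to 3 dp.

h² = 0.11² + (-0.29)² + (-0.24)² + 0.75² = 0.0121 + 0.0841 + 0.0576 + 0.5625 = 0.7163

0.716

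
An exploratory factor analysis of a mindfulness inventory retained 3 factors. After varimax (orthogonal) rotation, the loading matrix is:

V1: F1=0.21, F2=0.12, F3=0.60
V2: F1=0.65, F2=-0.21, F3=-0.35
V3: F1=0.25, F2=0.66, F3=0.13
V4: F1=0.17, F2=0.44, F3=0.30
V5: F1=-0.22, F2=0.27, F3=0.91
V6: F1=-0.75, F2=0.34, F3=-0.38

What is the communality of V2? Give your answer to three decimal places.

h² = 0.65² + (-0.21)² + (-0.35)² = 0.4225 + 0.0441 + 0.1225 = 0.5891

0.589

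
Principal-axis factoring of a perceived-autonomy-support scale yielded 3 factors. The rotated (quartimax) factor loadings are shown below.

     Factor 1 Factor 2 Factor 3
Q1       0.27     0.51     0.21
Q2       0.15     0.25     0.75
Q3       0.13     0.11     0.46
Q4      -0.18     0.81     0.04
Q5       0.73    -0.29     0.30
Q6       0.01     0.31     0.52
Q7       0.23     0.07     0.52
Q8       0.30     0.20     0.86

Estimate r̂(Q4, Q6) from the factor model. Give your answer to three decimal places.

r̂ = Σ λ_i·λ_j across factors = (-0.18)(0.01) + (0.81)(0.31) + (0.04)(0.52)
  = -0.0018 +0.2511 +0.0208 = 0.2701

0.270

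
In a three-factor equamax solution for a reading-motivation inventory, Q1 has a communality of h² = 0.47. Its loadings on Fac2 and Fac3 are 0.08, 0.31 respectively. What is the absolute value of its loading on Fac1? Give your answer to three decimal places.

Under orthogonal rotation h² = Σλ², so λ_Fac1² = h² − (0.1025) = 0.47 − 0.1025 = 0.3675.
|λ| = √0.3675 = 0.6062.

0.606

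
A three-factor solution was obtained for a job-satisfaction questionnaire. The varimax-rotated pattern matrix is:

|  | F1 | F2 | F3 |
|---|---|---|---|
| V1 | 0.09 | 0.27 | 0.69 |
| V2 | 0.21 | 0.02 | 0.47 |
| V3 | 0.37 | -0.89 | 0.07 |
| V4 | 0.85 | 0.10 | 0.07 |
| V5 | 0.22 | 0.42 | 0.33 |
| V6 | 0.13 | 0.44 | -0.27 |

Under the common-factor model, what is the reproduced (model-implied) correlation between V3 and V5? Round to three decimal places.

r̂ = Σ λ_i·λ_j across factors = (0.37)(0.22) + (-0.89)(0.42) + (0.07)(0.33)
  = +0.0814 -0.3738 +0.0231 = -0.2693

-0.269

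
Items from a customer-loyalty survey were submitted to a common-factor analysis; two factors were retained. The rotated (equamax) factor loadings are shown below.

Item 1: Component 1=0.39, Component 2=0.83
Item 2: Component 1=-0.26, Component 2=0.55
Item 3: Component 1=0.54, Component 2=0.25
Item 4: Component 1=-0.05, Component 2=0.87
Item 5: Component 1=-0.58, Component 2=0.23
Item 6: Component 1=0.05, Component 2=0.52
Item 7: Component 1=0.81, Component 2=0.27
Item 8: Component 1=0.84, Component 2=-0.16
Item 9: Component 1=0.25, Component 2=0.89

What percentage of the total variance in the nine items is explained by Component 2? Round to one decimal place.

33.6%

SS loadings for Component 2 = 0.83² + 0.55² + 0.25² + 0.87² + 0.23² + 0.52² + 0.27² + (-0.16)² + 0.89² = 3.0247
With 9 standardized items, total variance = 9. Proportion = 3.0247/9 = 0.3361 → 33.61%.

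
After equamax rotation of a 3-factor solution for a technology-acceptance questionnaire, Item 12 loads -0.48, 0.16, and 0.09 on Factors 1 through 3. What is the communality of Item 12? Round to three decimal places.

0.264

h² = (-0.48)² + 0.16² + 0.09² = 0.2304 + 0.0256 + 0.0081 = 0.2641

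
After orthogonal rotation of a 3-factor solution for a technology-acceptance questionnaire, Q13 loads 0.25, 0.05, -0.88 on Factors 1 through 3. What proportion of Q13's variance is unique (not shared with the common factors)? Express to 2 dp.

0.16

h² = 0.25² + 0.05² + (-0.88)² = 0.0625 + 0.0025 + 0.7744 = 0.8394
Uniqueness u² = 1 − h² = 1 − 0.8394 = 0.1606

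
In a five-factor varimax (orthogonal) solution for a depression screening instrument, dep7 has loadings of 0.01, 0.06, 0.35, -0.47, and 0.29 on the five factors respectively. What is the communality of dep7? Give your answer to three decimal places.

h² = 0.01² + 0.06² + 0.35² + (-0.47)² + 0.29² = 0.0001 + 0.0036 + 0.1225 + 0.2209 + 0.0841 = 0.4312

0.431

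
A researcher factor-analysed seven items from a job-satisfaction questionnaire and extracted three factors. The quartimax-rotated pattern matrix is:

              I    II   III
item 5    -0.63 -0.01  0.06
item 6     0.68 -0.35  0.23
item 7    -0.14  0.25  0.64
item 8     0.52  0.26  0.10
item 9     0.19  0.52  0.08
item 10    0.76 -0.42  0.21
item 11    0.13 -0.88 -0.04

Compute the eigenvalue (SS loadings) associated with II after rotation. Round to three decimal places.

1.474

SS loadings for II = (-0.01)² + (-0.35)² + 0.25² + 0.26² + 0.52² + (-0.42)² + (-0.88)² = 0.0001 + 0.1225 + 0.0625 + 0.0676 + 0.2704 + 0.1764 + 0.7744 = 1.4739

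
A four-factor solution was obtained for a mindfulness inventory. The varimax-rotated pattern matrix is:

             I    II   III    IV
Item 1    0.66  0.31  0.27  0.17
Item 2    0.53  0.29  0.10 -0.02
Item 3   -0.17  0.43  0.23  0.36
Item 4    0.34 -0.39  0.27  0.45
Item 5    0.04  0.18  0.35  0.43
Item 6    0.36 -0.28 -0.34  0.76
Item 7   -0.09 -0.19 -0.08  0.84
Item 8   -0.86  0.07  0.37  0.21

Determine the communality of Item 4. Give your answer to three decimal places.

0.543

h² = 0.34² + (-0.39)² + 0.27² + 0.45² = 0.1156 + 0.1521 + 0.0729 + 0.2025 = 0.5431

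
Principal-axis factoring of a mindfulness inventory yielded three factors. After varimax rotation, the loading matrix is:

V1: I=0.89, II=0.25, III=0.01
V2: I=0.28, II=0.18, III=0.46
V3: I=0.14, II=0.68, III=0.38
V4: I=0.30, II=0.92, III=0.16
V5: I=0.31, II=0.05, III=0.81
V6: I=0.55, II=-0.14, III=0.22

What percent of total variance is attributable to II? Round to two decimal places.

23.76%

SS loadings for II = 0.25² + 0.18² + 0.68² + 0.92² + 0.05² + (-0.14)² = 1.4258
With 6 standardized items, total variance = 6. Proportion = 1.4258/6 = 0.2376 → 23.76%.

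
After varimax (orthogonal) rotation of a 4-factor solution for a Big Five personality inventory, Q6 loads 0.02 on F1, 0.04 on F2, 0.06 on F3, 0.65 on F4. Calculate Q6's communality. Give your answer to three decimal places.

0.428

h² = 0.02² + 0.04² + 0.06² + 0.65² = 0.0004 + 0.0016 + 0.0036 + 0.4225 = 0.4281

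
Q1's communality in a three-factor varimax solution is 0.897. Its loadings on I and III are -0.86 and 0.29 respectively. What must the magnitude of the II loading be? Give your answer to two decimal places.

0.27

Under orthogonal rotation h² = Σλ², so λ_II² = h² − (0.8237) = 0.897 − 0.8237 = 0.0733.
|λ| = √0.0733 = 0.2707.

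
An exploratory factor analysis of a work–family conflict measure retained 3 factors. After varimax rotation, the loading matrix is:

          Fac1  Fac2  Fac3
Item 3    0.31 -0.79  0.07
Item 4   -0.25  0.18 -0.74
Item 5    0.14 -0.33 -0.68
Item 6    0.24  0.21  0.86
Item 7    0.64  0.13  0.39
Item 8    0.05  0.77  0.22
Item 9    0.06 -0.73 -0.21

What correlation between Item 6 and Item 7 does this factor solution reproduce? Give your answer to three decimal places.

0.516

r̂ = Σ λ_i·λ_j across factors = (0.24)(0.64) + (0.21)(0.13) + (0.86)(0.39)
  = +0.1536 +0.0273 +0.3354 = 0.5163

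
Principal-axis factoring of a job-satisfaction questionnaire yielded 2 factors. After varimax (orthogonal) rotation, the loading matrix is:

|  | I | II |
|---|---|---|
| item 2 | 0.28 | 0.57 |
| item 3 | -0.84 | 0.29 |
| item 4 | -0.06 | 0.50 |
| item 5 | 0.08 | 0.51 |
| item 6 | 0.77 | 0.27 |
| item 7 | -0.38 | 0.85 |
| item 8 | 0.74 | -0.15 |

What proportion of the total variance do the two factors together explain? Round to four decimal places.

0.5451

SS loadings by factor: 2.0789, 1.7370; total = 3.8159.
Total variance with 7 standardized items is 7, so the solution explains 3.8159/7 = 0.5451.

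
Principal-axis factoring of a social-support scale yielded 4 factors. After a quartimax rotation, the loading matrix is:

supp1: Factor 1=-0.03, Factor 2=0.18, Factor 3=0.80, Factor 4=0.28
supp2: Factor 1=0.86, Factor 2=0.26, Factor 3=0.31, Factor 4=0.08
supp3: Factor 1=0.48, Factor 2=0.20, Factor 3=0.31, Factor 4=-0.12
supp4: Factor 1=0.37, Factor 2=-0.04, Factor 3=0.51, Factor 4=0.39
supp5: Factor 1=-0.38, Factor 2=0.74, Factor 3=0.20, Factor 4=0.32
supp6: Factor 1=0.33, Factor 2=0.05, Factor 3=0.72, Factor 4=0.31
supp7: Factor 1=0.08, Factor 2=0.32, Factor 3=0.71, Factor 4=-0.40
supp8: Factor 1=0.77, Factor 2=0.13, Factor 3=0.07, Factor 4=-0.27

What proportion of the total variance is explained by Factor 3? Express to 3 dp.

0.270

SS loadings for Factor 3 = 0.80² + 0.31² + 0.31² + 0.51² + 0.20² + 0.72² + 0.71² + 0.07² = 2.1597
Proportion of variance = 2.1597 / 8 = 0.2700.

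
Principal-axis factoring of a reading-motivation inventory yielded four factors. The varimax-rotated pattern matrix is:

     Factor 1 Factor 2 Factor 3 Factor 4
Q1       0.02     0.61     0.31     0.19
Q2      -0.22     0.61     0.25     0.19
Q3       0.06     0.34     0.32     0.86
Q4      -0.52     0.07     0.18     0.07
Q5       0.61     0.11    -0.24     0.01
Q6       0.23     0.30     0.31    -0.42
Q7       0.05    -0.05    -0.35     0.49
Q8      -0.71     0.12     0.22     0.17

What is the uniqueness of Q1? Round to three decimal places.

h² = 0.02² + 0.61² + 0.31² + 0.19² = 0.0004 + 0.3721 + 0.0961 + 0.0361 = 0.5047
Uniqueness u² = 1 − h² = 1 − 0.5047 = 0.4953

0.495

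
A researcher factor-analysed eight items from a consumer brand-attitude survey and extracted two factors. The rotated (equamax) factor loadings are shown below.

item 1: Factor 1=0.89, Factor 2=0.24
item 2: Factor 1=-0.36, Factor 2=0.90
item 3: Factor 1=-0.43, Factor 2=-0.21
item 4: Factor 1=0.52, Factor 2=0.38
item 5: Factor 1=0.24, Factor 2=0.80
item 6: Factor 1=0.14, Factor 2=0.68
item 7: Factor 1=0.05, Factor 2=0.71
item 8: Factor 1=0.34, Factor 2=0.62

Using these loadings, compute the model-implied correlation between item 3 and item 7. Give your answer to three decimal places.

r̂ = Σ λ_i·λ_j across factors = (-0.43)(0.05) + (-0.21)(0.71)
  = -0.0215 -0.1491 = -0.1706

-0.171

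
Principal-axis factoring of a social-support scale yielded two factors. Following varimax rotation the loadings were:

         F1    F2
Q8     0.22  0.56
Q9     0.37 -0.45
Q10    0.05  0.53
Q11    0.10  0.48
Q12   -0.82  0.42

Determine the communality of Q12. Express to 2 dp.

h² = (-0.82)² + 0.42² = 0.6724 + 0.1764 = 0.8488

0.85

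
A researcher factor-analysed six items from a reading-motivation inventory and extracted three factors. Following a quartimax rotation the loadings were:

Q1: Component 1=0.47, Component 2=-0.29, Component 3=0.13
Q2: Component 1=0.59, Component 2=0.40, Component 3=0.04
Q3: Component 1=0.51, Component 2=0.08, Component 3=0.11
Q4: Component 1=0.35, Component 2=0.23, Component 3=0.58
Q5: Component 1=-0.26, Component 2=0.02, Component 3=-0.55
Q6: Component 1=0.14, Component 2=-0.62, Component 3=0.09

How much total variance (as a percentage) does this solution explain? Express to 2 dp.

40.08%

SS loadings by factor: 1.0388, 0.6882, 0.6776; total = 2.4046.
Total variance with 6 standardized items is 6, so the solution explains 2.4046/6 = 0.4008 = 40.08%.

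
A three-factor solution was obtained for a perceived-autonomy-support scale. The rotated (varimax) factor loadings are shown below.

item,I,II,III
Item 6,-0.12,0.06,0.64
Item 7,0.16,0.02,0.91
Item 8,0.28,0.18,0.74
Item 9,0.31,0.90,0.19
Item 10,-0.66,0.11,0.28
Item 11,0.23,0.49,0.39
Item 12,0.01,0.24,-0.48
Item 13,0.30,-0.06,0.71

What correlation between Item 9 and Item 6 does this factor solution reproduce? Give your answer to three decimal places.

r̂ = Σ λ_i·λ_j across factors = (0.31)(-0.12) + (0.90)(0.06) + (0.19)(0.64)
  = -0.0372 +0.0540 +0.1216 = 0.1384

0.138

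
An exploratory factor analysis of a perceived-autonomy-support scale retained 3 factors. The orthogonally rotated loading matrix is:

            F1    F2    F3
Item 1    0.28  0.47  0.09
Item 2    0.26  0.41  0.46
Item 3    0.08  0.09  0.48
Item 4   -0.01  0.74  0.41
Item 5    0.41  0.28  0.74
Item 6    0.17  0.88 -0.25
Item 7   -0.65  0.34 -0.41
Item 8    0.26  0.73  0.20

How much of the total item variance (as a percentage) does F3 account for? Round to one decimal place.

18.0%

SS loadings for F3 = 0.09² + 0.46² + 0.48² + 0.41² + 0.74² + (-0.25)² + (-0.41)² + 0.20² = 1.4364
With 8 standardized items, total variance = 8. Proportion = 1.4364/8 = 0.1795 → 17.95%.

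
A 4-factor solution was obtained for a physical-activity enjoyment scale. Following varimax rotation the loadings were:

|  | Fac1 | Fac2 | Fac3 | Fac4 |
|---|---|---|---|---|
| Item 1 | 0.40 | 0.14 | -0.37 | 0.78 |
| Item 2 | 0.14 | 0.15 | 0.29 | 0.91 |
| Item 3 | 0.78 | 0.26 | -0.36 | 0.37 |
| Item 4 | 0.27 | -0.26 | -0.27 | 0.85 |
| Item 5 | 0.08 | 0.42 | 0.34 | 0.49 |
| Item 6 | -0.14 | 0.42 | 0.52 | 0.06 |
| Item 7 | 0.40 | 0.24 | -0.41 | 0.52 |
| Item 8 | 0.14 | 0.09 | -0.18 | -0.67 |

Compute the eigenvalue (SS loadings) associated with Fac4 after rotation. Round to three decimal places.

SS loadings for Fac4 = 0.78² + 0.91² + 0.37² + 0.85² + 0.49² + 0.06² + 0.52² + (-0.67)² = 0.6084 + 0.8281 + 0.1369 + 0.7225 + 0.2401 + 0.0036 + 0.2704 + 0.4489 = 3.2589

3.259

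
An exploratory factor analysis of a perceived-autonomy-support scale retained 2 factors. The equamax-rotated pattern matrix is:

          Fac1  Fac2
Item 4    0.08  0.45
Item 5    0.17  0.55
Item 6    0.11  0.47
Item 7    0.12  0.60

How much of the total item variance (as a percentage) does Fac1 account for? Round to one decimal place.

1.5%

SS loadings for Fac1 = 0.08² + 0.17² + 0.11² + 0.12² = 0.0618
With 4 standardized items, total variance = 4. Proportion = 0.0618/4 = 0.0155 → 1.55%.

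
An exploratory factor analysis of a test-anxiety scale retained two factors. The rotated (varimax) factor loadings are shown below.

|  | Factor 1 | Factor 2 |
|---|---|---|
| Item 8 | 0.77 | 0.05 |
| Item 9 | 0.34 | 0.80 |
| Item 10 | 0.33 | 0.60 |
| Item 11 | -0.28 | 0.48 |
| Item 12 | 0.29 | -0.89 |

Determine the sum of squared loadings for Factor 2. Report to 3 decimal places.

SS loadings for Factor 2 = 0.05² + 0.80² + 0.60² + 0.48² + (-0.89)² = 0.0025 + 0.6400 + 0.3600 + 0.2304 + 0.7921 = 2.0250

2.025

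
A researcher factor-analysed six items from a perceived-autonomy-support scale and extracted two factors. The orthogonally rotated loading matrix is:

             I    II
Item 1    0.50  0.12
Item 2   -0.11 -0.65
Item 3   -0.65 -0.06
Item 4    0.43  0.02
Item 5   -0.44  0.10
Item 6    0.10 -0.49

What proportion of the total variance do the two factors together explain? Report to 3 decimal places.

SS loadings by factor: 1.0731, 0.6910; total = 1.7641.
Total variance with 6 standardized items is 6, so the solution explains 1.7641/6 = 0.2940.

0.294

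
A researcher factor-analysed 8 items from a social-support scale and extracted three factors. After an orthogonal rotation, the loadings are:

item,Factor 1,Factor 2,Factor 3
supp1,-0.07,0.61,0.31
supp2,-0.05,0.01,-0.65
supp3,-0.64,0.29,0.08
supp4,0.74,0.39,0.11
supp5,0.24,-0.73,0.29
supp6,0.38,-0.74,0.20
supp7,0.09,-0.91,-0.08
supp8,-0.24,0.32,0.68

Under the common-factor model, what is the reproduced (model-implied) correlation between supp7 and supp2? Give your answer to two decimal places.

r̂ = Σ λ_i·λ_j across factors = (0.09)(-0.05) + (-0.91)(0.01) + (-0.08)(-0.65)
  = -0.0045 -0.0091 +0.0520 = 0.0384

0.04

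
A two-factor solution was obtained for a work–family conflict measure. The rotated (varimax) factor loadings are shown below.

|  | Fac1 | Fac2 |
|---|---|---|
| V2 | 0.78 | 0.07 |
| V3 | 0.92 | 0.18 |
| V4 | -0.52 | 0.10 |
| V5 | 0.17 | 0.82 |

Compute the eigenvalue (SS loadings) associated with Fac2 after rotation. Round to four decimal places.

SS loadings for Fac2 = 0.07² + 0.18² + 0.10² + 0.82² = 0.0049 + 0.0324 + 0.0100 + 0.6724 = 0.7197

0.7197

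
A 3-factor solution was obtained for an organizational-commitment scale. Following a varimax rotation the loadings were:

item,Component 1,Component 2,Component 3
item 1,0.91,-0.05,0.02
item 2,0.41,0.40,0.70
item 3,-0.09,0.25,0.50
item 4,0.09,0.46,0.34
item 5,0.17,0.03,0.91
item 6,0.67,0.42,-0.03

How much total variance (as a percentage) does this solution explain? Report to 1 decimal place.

63.2%

Communalities: 0.8310, 0.8181, 0.3206, 0.3353, 0.8579, 0.6262; Σh² = 3.7891.
Total variance with 6 standardized items is 6, so the solution explains 3.7891/6 = 0.6315 = 63.15%.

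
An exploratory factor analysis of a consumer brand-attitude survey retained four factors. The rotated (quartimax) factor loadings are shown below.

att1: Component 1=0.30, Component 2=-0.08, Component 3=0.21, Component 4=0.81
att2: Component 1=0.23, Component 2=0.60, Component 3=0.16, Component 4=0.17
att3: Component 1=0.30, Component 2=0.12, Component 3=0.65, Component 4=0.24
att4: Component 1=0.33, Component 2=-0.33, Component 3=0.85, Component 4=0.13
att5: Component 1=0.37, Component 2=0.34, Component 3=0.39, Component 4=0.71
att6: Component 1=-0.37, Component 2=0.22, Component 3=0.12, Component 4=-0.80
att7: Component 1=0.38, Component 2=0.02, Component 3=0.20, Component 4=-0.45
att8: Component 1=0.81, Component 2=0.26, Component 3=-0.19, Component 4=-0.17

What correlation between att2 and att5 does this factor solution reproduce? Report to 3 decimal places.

0.472

r̂ = Σ λ_i·λ_j across factors = (0.23)(0.37) + (0.60)(0.34) + (0.16)(0.39) + (0.17)(0.71)
  = +0.0851 +0.2040 +0.0624 +0.1207 = 0.4722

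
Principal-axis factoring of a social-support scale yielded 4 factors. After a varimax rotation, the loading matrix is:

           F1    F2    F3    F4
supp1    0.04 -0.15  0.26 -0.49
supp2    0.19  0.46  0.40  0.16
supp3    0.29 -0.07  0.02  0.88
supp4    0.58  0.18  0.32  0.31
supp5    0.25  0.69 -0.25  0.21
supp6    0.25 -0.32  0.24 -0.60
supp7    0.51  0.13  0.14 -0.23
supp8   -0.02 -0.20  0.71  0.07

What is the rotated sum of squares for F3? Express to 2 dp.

SS loadings for F3 = 0.26² + 0.40² + 0.02² + 0.32² + (-0.25)² + 0.24² + 0.14² + 0.71² = 0.0676 + 0.1600 + 0.0004 + 0.1024 + 0.0625 + 0.0576 + 0.0196 + 0.5041 = 0.9742

0.97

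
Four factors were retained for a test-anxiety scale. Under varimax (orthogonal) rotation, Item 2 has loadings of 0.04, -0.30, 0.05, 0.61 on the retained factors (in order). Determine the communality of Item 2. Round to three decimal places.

h² = 0.04² + (-0.30)² + 0.05² + 0.61² = 0.0016 + 0.0900 + 0.0025 + 0.3721 = 0.4662

0.466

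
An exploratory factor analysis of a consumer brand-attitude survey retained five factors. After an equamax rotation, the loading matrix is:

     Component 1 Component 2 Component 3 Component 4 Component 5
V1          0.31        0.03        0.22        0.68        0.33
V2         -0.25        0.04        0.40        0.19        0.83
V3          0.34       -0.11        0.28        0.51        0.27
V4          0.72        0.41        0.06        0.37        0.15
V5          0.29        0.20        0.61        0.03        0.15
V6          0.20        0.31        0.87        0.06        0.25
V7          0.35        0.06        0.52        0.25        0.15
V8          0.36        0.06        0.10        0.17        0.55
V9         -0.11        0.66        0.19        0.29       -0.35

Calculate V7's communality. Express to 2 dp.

0.48

h² = 0.35² + 0.06² + 0.52² + 0.25² + 0.15² = 0.1225 + 0.0036 + 0.2704 + 0.0625 + 0.0225 = 0.4815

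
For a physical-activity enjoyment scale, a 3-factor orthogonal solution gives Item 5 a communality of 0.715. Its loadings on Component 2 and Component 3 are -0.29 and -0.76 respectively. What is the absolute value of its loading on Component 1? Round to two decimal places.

0.23

Under orthogonal rotation h² = Σλ², so λ_Component 1² = h² − (0.6617) = 0.715 − 0.6617 = 0.0533.
|λ| = √0.0533 = 0.2309.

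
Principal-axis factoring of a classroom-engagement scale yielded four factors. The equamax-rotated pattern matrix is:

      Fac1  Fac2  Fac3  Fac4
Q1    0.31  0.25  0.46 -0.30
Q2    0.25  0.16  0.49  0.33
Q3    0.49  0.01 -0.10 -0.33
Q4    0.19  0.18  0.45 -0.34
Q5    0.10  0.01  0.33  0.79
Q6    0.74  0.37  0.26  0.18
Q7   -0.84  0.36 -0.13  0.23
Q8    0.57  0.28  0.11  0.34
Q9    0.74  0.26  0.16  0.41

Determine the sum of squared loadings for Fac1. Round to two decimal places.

SS loadings for Fac1 = 0.31² + 0.25² + 0.49² + 0.19² + 0.10² + 0.74² + (-0.84)² + 0.57² + 0.74² = 0.0961 + 0.0625 + 0.2401 + 0.0361 + 0.0100 + 0.5476 + 0.7056 + 0.3249 + 0.5476 = 2.5705

2.57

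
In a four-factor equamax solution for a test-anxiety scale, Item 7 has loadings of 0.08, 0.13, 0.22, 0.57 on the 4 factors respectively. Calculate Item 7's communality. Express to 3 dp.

h² = 0.08² + 0.13² + 0.22² + 0.57² = 0.0064 + 0.0169 + 0.0484 + 0.3249 = 0.3966

0.397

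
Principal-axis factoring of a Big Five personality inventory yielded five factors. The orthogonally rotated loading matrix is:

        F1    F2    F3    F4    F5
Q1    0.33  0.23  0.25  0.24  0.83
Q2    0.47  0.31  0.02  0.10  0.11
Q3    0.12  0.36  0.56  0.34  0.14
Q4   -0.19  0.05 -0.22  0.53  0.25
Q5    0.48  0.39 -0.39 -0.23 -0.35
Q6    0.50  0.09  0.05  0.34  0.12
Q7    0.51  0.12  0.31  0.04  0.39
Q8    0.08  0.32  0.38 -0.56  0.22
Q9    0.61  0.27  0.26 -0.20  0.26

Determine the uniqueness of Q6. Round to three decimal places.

0.609

h² = 0.50² + 0.09² + 0.05² + 0.34² + 0.12² = 0.2500 + 0.0081 + 0.0025 + 0.1156 + 0.0144 = 0.3906
Uniqueness u² = 1 − h² = 1 − 0.3906 = 0.6094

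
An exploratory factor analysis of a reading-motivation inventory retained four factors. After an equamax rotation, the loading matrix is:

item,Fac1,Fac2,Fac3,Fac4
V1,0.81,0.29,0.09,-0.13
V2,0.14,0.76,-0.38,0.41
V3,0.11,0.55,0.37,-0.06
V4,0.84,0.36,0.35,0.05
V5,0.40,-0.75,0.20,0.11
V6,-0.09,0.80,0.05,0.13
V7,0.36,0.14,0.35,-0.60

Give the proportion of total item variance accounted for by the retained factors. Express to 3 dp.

0.738

Communalities: 0.7652, 0.9097, 0.4551, 0.9602, 0.7746, 0.6675, 0.6317; Σh² = 5.1640.
Total variance with 7 standardized items is 7, so the solution explains 5.1640/7 = 0.7377.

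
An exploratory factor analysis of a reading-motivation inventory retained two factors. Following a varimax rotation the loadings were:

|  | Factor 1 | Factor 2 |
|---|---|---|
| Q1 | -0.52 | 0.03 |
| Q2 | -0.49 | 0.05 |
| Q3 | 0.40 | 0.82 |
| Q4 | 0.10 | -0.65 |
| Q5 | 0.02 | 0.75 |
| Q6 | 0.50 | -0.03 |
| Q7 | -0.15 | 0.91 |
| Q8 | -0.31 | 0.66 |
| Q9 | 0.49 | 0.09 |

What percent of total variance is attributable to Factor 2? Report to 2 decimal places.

SS loadings for Factor 2 = 0.03² + 0.05² + 0.82² + (-0.65)² + 0.75² + (-0.03)² + 0.91² + 0.66² + 0.09² = 2.9335
With 9 standardized items, total variance = 9. Proportion = 2.9335/9 = 0.3259 → 32.59%.

32.59%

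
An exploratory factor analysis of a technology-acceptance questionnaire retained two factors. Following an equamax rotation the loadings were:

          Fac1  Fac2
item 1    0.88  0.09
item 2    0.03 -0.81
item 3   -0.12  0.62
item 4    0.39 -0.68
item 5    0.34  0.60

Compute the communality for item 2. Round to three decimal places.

0.657

h² = 0.03² + (-0.81)² = 0.0009 + 0.6561 = 0.6570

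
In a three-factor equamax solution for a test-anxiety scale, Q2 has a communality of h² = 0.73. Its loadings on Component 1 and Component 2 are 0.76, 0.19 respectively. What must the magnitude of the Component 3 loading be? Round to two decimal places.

0.34

Under orthogonal rotation h² = Σλ², so λ_Component 3² = h² − (0.6137) = 0.73 − 0.6137 = 0.1163.
|λ| = √0.1163 = 0.3410.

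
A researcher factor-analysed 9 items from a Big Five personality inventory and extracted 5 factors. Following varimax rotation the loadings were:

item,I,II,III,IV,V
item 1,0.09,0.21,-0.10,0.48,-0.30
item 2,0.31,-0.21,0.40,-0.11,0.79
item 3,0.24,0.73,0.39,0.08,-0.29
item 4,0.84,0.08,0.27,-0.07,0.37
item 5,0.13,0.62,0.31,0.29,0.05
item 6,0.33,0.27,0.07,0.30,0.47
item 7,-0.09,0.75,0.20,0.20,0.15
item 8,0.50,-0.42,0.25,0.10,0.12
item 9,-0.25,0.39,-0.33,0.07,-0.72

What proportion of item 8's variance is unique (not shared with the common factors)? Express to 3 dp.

0.487

h² = 0.50² + (-0.42)² + 0.25² + 0.10² + 0.12² = 0.2500 + 0.1764 + 0.0625 + 0.0100 + 0.0144 = 0.5133
Uniqueness u² = 1 − h² = 1 − 0.5133 = 0.4867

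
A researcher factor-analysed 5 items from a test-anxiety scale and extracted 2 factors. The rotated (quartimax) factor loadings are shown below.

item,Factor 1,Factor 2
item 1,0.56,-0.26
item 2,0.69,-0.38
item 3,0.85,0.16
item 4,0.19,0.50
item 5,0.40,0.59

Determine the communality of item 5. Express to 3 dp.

h² = 0.40² + 0.59² = 0.1600 + 0.3481 = 0.5081

0.508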